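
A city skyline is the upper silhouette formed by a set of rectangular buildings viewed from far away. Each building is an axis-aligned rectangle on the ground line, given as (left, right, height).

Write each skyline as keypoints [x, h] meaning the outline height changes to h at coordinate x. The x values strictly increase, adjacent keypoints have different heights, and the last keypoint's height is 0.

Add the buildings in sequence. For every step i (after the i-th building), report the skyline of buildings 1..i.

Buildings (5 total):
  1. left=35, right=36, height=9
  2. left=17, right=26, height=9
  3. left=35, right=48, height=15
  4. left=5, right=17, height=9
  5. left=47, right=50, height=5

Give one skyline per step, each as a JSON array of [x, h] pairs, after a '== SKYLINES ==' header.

== SKYLINES ==
[[35,9],[36,0]]
[[17,9],[26,0],[35,9],[36,0]]
[[17,9],[26,0],[35,15],[48,0]]
[[5,9],[26,0],[35,15],[48,0]]
[[5,9],[26,0],[35,15],[48,5],[50,0]]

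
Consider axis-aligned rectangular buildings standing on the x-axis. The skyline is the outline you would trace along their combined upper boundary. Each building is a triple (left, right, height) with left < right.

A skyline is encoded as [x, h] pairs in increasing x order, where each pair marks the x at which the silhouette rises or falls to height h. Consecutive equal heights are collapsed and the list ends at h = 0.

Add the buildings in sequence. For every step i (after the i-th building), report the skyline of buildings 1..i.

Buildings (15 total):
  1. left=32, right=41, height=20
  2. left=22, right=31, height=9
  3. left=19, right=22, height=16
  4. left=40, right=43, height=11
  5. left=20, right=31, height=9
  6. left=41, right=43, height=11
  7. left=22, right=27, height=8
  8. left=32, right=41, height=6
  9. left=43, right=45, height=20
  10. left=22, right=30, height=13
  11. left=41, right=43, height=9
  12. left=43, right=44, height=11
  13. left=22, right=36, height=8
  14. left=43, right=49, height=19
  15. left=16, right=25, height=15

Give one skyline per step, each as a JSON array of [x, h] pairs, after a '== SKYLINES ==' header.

== SKYLINES ==
[[32,20],[41,0]]
[[22,9],[31,0],[32,20],[41,0]]
[[19,16],[22,9],[31,0],[32,20],[41,0]]
[[19,16],[22,9],[31,0],[32,20],[41,11],[43,0]]
[[19,16],[22,9],[31,0],[32,20],[41,11],[43,0]]
[[19,16],[22,9],[31,0],[32,20],[41,11],[43,0]]
[[19,16],[22,9],[31,0],[32,20],[41,11],[43,0]]
[[19,16],[22,9],[31,0],[32,20],[41,11],[43,0]]
[[19,16],[22,9],[31,0],[32,20],[41,11],[43,20],[45,0]]
[[19,16],[22,13],[30,9],[31,0],[32,20],[41,11],[43,20],[45,0]]
[[19,16],[22,13],[30,9],[31,0],[32,20],[41,11],[43,20],[45,0]]
[[19,16],[22,13],[30,9],[31,0],[32,20],[41,11],[43,20],[45,0]]
[[19,16],[22,13],[30,9],[31,8],[32,20],[41,11],[43,20],[45,0]]
[[19,16],[22,13],[30,9],[31,8],[32,20],[41,11],[43,20],[45,19],[49,0]]
[[16,15],[19,16],[22,15],[25,13],[30,9],[31,8],[32,20],[41,11],[43,20],[45,19],[49,0]]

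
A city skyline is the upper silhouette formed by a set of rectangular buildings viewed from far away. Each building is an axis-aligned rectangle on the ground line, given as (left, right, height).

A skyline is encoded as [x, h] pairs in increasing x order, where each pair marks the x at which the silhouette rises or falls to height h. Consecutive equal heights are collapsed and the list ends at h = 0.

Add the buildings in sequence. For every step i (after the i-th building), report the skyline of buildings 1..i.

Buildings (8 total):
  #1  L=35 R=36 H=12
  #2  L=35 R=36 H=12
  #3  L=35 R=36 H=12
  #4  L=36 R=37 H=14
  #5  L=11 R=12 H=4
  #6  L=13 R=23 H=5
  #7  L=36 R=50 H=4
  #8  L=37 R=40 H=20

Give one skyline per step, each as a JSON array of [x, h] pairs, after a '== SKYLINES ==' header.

== SKYLINES ==
[[35,12],[36,0]]
[[35,12],[36,0]]
[[35,12],[36,0]]
[[35,12],[36,14],[37,0]]
[[11,4],[12,0],[35,12],[36,14],[37,0]]
[[11,4],[12,0],[13,5],[23,0],[35,12],[36,14],[37,0]]
[[11,4],[12,0],[13,5],[23,0],[35,12],[36,14],[37,4],[50,0]]
[[11,4],[12,0],[13,5],[23,0],[35,12],[36,14],[37,20],[40,4],[50,0]]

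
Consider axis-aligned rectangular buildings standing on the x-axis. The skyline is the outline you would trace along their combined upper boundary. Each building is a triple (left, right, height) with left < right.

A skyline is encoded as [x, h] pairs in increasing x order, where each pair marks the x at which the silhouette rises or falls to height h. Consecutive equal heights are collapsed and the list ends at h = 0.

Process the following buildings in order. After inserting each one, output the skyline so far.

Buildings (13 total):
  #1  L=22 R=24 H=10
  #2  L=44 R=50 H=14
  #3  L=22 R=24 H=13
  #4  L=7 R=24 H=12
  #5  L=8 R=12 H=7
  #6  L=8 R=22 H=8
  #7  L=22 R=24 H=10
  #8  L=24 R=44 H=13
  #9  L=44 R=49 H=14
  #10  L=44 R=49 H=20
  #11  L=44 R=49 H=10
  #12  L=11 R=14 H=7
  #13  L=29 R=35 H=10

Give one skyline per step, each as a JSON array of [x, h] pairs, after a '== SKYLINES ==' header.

== SKYLINES ==
[[22,10],[24,0]]
[[22,10],[24,0],[44,14],[50,0]]
[[22,13],[24,0],[44,14],[50,0]]
[[7,12],[22,13],[24,0],[44,14],[50,0]]
[[7,12],[22,13],[24,0],[44,14],[50,0]]
[[7,12],[22,13],[24,0],[44,14],[50,0]]
[[7,12],[22,13],[24,0],[44,14],[50,0]]
[[7,12],[22,13],[44,14],[50,0]]
[[7,12],[22,13],[44,14],[50,0]]
[[7,12],[22,13],[44,20],[49,14],[50,0]]
[[7,12],[22,13],[44,20],[49,14],[50,0]]
[[7,12],[22,13],[44,20],[49,14],[50,0]]
[[7,12],[22,13],[44,20],[49,14],[50,0]]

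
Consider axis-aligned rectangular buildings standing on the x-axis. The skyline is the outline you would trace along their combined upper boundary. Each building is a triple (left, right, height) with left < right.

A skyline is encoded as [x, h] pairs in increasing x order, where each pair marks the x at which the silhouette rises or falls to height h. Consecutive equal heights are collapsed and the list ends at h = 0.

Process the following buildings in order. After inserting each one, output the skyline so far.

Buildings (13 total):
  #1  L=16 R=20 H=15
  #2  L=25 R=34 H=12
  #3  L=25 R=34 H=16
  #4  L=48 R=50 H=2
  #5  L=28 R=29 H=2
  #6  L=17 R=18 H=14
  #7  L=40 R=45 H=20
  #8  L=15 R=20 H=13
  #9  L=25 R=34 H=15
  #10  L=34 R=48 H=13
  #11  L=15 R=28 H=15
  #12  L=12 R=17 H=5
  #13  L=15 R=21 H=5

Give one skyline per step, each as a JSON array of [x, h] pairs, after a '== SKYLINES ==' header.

== SKYLINES ==
[[16,15],[20,0]]
[[16,15],[20,0],[25,12],[34,0]]
[[16,15],[20,0],[25,16],[34,0]]
[[16,15],[20,0],[25,16],[34,0],[48,2],[50,0]]
[[16,15],[20,0],[25,16],[34,0],[48,2],[50,0]]
[[16,15],[20,0],[25,16],[34,0],[48,2],[50,0]]
[[16,15],[20,0],[25,16],[34,0],[40,20],[45,0],[48,2],[50,0]]
[[15,13],[16,15],[20,0],[25,16],[34,0],[40,20],[45,0],[48,2],[50,0]]
[[15,13],[16,15],[20,0],[25,16],[34,0],[40,20],[45,0],[48,2],[50,0]]
[[15,13],[16,15],[20,0],[25,16],[34,13],[40,20],[45,13],[48,2],[50,0]]
[[15,15],[25,16],[34,13],[40,20],[45,13],[48,2],[50,0]]
[[12,5],[15,15],[25,16],[34,13],[40,20],[45,13],[48,2],[50,0]]
[[12,5],[15,15],[25,16],[34,13],[40,20],[45,13],[48,2],[50,0]]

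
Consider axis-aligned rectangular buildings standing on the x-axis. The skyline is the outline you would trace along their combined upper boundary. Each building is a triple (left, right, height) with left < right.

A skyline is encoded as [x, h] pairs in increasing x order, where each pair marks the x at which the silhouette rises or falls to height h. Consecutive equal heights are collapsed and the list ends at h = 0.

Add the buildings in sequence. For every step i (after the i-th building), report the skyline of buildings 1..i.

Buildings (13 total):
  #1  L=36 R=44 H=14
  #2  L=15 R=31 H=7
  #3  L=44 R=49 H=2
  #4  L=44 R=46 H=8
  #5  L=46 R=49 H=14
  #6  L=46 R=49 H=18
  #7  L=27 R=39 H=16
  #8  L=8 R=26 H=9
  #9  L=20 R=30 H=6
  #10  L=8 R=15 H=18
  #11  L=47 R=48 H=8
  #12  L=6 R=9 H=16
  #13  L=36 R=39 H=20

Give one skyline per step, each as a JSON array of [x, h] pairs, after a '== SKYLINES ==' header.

== SKYLINES ==
[[36,14],[44,0]]
[[15,7],[31,0],[36,14],[44,0]]
[[15,7],[31,0],[36,14],[44,2],[49,0]]
[[15,7],[31,0],[36,14],[44,8],[46,2],[49,0]]
[[15,7],[31,0],[36,14],[44,8],[46,14],[49,0]]
[[15,7],[31,0],[36,14],[44,8],[46,18],[49,0]]
[[15,7],[27,16],[39,14],[44,8],[46,18],[49,0]]
[[8,9],[26,7],[27,16],[39,14],[44,8],[46,18],[49,0]]
[[8,9],[26,7],[27,16],[39,14],[44,8],[46,18],[49,0]]
[[8,18],[15,9],[26,7],[27,16],[39,14],[44,8],[46,18],[49,0]]
[[8,18],[15,9],[26,7],[27,16],[39,14],[44,8],[46,18],[49,0]]
[[6,16],[8,18],[15,9],[26,7],[27,16],[39,14],[44,8],[46,18],[49,0]]
[[6,16],[8,18],[15,9],[26,7],[27,16],[36,20],[39,14],[44,8],[46,18],[49,0]]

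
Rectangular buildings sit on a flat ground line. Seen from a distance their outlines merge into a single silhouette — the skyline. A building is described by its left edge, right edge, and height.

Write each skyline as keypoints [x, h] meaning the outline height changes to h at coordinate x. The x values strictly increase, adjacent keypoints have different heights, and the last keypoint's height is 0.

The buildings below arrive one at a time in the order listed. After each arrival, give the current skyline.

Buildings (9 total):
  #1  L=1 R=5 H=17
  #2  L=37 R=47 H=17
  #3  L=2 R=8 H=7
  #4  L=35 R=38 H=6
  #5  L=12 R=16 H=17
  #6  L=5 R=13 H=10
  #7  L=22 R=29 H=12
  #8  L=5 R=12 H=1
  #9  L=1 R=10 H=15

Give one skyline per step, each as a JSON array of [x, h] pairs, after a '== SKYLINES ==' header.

== SKYLINES ==
[[1,17],[5,0]]
[[1,17],[5,0],[37,17],[47,0]]
[[1,17],[5,7],[8,0],[37,17],[47,0]]
[[1,17],[5,7],[8,0],[35,6],[37,17],[47,0]]
[[1,17],[5,7],[8,0],[12,17],[16,0],[35,6],[37,17],[47,0]]
[[1,17],[5,10],[12,17],[16,0],[35,6],[37,17],[47,0]]
[[1,17],[5,10],[12,17],[16,0],[22,12],[29,0],[35,6],[37,17],[47,0]]
[[1,17],[5,10],[12,17],[16,0],[22,12],[29,0],[35,6],[37,17],[47,0]]
[[1,17],[5,15],[10,10],[12,17],[16,0],[22,12],[29,0],[35,6],[37,17],[47,0]]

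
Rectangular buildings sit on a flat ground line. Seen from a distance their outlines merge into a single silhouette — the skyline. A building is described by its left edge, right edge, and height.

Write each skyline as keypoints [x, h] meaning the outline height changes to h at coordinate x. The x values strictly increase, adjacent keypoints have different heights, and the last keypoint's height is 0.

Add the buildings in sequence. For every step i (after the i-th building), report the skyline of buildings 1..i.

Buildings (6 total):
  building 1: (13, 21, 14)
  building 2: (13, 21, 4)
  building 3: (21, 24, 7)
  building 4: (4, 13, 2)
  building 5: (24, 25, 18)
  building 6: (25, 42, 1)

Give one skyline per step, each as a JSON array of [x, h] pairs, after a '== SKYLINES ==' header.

== SKYLINES ==
[[13,14],[21,0]]
[[13,14],[21,0]]
[[13,14],[21,7],[24,0]]
[[4,2],[13,14],[21,7],[24,0]]
[[4,2],[13,14],[21,7],[24,18],[25,0]]
[[4,2],[13,14],[21,7],[24,18],[25,1],[42,0]]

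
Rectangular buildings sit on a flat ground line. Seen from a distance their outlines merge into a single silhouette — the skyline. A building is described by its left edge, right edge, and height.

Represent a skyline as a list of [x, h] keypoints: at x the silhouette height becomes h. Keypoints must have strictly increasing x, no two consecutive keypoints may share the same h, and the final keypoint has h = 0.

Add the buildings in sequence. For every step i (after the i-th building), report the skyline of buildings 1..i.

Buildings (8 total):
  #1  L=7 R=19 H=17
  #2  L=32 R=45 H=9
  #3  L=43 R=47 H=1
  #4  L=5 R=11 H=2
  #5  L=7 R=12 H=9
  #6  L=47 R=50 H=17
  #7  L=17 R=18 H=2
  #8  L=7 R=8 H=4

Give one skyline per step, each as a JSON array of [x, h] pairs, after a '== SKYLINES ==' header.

== SKYLINES ==
[[7,17],[19,0]]
[[7,17],[19,0],[32,9],[45,0]]
[[7,17],[19,0],[32,9],[45,1],[47,0]]
[[5,2],[7,17],[19,0],[32,9],[45,1],[47,0]]
[[5,2],[7,17],[19,0],[32,9],[45,1],[47,0]]
[[5,2],[7,17],[19,0],[32,9],[45,1],[47,17],[50,0]]
[[5,2],[7,17],[19,0],[32,9],[45,1],[47,17],[50,0]]
[[5,2],[7,17],[19,0],[32,9],[45,1],[47,17],[50,0]]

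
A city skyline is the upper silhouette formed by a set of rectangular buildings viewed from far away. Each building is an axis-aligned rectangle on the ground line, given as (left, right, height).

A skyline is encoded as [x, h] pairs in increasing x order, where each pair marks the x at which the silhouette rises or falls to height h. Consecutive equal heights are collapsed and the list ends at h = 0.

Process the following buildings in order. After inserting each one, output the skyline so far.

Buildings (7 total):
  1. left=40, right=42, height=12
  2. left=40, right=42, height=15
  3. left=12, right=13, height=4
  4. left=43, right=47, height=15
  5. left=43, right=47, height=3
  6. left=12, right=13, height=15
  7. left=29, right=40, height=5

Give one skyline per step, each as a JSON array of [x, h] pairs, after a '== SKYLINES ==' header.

== SKYLINES ==
[[40,12],[42,0]]
[[40,15],[42,0]]
[[12,4],[13,0],[40,15],[42,0]]
[[12,4],[13,0],[40,15],[42,0],[43,15],[47,0]]
[[12,4],[13,0],[40,15],[42,0],[43,15],[47,0]]
[[12,15],[13,0],[40,15],[42,0],[43,15],[47,0]]
[[12,15],[13,0],[29,5],[40,15],[42,0],[43,15],[47,0]]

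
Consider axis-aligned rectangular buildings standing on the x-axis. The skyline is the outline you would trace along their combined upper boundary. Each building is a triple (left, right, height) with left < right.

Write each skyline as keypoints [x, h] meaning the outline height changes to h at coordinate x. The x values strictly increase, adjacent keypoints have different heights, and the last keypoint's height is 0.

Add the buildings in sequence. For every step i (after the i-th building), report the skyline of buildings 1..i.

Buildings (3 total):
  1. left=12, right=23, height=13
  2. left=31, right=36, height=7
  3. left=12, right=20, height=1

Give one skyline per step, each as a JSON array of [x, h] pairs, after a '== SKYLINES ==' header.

== SKYLINES ==
[[12,13],[23,0]]
[[12,13],[23,0],[31,7],[36,0]]
[[12,13],[23,0],[31,7],[36,0]]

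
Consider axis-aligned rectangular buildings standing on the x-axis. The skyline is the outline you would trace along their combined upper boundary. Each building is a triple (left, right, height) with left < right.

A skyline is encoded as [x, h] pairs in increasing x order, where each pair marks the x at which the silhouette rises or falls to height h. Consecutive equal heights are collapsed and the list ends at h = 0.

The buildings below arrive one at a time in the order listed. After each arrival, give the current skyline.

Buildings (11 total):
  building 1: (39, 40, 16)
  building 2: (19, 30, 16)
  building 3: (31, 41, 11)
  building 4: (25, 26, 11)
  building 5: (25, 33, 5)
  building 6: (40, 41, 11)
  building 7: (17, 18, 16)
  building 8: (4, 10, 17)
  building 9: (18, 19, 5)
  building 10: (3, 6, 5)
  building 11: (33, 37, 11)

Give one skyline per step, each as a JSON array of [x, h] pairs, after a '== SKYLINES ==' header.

== SKYLINES ==
[[39,16],[40,0]]
[[19,16],[30,0],[39,16],[40,0]]
[[19,16],[30,0],[31,11],[39,16],[40,11],[41,0]]
[[19,16],[30,0],[31,11],[39,16],[40,11],[41,0]]
[[19,16],[30,5],[31,11],[39,16],[40,11],[41,0]]
[[19,16],[30,5],[31,11],[39,16],[40,11],[41,0]]
[[17,16],[18,0],[19,16],[30,5],[31,11],[39,16],[40,11],[41,0]]
[[4,17],[10,0],[17,16],[18,0],[19,16],[30,5],[31,11],[39,16],[40,11],[41,0]]
[[4,17],[10,0],[17,16],[18,5],[19,16],[30,5],[31,11],[39,16],[40,11],[41,0]]
[[3,5],[4,17],[10,0],[17,16],[18,5],[19,16],[30,5],[31,11],[39,16],[40,11],[41,0]]
[[3,5],[4,17],[10,0],[17,16],[18,5],[19,16],[30,5],[31,11],[39,16],[40,11],[41,0]]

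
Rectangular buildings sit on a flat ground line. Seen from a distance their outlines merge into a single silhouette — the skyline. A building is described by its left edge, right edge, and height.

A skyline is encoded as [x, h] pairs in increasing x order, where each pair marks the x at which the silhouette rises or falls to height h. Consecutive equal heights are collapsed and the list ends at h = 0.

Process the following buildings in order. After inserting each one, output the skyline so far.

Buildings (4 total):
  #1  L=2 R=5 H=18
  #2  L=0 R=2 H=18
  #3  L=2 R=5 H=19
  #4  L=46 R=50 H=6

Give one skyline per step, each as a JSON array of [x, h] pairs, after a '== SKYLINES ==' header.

== SKYLINES ==
[[2,18],[5,0]]
[[0,18],[5,0]]
[[0,18],[2,19],[5,0]]
[[0,18],[2,19],[5,0],[46,6],[50,0]]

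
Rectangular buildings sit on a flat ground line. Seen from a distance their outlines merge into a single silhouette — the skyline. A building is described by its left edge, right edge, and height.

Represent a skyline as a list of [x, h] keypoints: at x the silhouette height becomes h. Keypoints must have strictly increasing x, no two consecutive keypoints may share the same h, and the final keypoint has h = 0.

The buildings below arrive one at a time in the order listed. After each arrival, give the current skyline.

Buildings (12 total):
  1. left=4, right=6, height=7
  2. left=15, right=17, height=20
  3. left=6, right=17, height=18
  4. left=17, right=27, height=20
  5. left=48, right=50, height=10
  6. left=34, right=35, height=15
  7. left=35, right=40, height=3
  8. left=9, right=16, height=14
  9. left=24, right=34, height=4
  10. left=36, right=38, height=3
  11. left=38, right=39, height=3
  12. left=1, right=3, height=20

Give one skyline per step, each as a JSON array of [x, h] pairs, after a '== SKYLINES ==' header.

== SKYLINES ==
[[4,7],[6,0]]
[[4,7],[6,0],[15,20],[17,0]]
[[4,7],[6,18],[15,20],[17,0]]
[[4,7],[6,18],[15,20],[27,0]]
[[4,7],[6,18],[15,20],[27,0],[48,10],[50,0]]
[[4,7],[6,18],[15,20],[27,0],[34,15],[35,0],[48,10],[50,0]]
[[4,7],[6,18],[15,20],[27,0],[34,15],[35,3],[40,0],[48,10],[50,0]]
[[4,7],[6,18],[15,20],[27,0],[34,15],[35,3],[40,0],[48,10],[50,0]]
[[4,7],[6,18],[15,20],[27,4],[34,15],[35,3],[40,0],[48,10],[50,0]]
[[4,7],[6,18],[15,20],[27,4],[34,15],[35,3],[40,0],[48,10],[50,0]]
[[4,7],[6,18],[15,20],[27,4],[34,15],[35,3],[40,0],[48,10],[50,0]]
[[1,20],[3,0],[4,7],[6,18],[15,20],[27,4],[34,15],[35,3],[40,0],[48,10],[50,0]]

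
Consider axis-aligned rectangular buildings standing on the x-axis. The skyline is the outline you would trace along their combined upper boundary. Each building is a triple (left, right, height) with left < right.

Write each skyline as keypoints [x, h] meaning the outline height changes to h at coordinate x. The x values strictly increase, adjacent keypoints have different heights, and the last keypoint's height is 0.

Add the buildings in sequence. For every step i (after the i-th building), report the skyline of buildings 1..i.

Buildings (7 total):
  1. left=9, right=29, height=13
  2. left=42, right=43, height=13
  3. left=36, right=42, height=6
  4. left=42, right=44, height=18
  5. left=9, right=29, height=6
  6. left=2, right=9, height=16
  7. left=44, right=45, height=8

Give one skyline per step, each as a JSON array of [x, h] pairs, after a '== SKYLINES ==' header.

== SKYLINES ==
[[9,13],[29,0]]
[[9,13],[29,0],[42,13],[43,0]]
[[9,13],[29,0],[36,6],[42,13],[43,0]]
[[9,13],[29,0],[36,6],[42,18],[44,0]]
[[9,13],[29,0],[36,6],[42,18],[44,0]]
[[2,16],[9,13],[29,0],[36,6],[42,18],[44,0]]
[[2,16],[9,13],[29,0],[36,6],[42,18],[44,8],[45,0]]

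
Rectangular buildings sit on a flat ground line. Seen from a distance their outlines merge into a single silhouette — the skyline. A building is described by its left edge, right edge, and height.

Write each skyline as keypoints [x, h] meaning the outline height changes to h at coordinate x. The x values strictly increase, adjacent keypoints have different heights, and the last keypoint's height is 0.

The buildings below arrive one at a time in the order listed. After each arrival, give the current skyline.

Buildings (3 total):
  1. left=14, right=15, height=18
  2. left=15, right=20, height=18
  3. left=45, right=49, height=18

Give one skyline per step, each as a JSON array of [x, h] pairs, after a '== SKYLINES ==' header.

== SKYLINES ==
[[14,18],[15,0]]
[[14,18],[20,0]]
[[14,18],[20,0],[45,18],[49,0]]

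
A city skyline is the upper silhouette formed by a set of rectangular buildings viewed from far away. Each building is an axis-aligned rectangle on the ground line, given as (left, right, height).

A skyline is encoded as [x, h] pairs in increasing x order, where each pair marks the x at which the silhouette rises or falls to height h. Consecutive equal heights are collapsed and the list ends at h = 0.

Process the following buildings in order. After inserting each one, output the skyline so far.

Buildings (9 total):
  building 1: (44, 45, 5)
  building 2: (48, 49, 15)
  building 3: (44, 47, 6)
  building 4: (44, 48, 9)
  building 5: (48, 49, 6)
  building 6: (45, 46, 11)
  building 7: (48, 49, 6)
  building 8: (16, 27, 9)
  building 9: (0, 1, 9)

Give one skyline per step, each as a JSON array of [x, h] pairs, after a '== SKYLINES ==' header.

== SKYLINES ==
[[44,5],[45,0]]
[[44,5],[45,0],[48,15],[49,0]]
[[44,6],[47,0],[48,15],[49,0]]
[[44,9],[48,15],[49,0]]
[[44,9],[48,15],[49,0]]
[[44,9],[45,11],[46,9],[48,15],[49,0]]
[[44,9],[45,11],[46,9],[48,15],[49,0]]
[[16,9],[27,0],[44,9],[45,11],[46,9],[48,15],[49,0]]
[[0,9],[1,0],[16,9],[27,0],[44,9],[45,11],[46,9],[48,15],[49,0]]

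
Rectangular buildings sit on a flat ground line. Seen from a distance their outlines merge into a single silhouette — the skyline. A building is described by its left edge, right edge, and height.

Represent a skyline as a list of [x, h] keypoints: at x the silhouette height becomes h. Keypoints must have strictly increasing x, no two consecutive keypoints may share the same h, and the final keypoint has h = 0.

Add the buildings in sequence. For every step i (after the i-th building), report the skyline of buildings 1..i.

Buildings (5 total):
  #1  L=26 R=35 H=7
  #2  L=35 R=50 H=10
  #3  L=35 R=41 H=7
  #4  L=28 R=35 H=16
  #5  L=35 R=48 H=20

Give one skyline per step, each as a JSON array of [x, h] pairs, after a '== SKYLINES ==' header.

== SKYLINES ==
[[26,7],[35,0]]
[[26,7],[35,10],[50,0]]
[[26,7],[35,10],[50,0]]
[[26,7],[28,16],[35,10],[50,0]]
[[26,7],[28,16],[35,20],[48,10],[50,0]]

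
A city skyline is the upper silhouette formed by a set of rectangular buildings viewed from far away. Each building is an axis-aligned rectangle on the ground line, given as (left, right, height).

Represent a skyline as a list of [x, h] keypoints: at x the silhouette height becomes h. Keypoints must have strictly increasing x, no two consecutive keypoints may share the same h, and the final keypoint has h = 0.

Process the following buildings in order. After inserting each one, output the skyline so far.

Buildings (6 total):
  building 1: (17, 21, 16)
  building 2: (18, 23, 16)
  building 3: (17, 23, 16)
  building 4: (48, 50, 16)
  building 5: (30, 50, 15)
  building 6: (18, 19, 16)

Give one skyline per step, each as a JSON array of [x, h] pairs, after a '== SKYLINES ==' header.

== SKYLINES ==
[[17,16],[21,0]]
[[17,16],[23,0]]
[[17,16],[23,0]]
[[17,16],[23,0],[48,16],[50,0]]
[[17,16],[23,0],[30,15],[48,16],[50,0]]
[[17,16],[23,0],[30,15],[48,16],[50,0]]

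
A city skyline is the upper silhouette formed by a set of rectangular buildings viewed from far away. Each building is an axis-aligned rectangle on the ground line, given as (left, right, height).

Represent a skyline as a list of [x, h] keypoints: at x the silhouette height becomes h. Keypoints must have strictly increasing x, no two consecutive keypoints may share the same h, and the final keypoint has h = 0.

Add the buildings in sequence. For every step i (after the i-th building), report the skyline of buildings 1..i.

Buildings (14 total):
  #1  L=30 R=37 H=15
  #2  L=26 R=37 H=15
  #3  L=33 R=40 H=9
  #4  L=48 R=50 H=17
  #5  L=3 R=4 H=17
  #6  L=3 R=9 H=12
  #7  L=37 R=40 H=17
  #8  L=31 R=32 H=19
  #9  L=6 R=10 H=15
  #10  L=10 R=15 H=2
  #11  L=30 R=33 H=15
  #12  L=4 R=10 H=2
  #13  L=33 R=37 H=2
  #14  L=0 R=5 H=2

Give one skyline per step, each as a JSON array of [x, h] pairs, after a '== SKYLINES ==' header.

== SKYLINES ==
[[30,15],[37,0]]
[[26,15],[37,0]]
[[26,15],[37,9],[40,0]]
[[26,15],[37,9],[40,0],[48,17],[50,0]]
[[3,17],[4,0],[26,15],[37,9],[40,0],[48,17],[50,0]]
[[3,17],[4,12],[9,0],[26,15],[37,9],[40,0],[48,17],[50,0]]
[[3,17],[4,12],[9,0],[26,15],[37,17],[40,0],[48,17],[50,0]]
[[3,17],[4,12],[9,0],[26,15],[31,19],[32,15],[37,17],[40,0],[48,17],[50,0]]
[[3,17],[4,12],[6,15],[10,0],[26,15],[31,19],[32,15],[37,17],[40,0],[48,17],[50,0]]
[[3,17],[4,12],[6,15],[10,2],[15,0],[26,15],[31,19],[32,15],[37,17],[40,0],[48,17],[50,0]]
[[3,17],[4,12],[6,15],[10,2],[15,0],[26,15],[31,19],[32,15],[37,17],[40,0],[48,17],[50,0]]
[[3,17],[4,12],[6,15],[10,2],[15,0],[26,15],[31,19],[32,15],[37,17],[40,0],[48,17],[50,0]]
[[3,17],[4,12],[6,15],[10,2],[15,0],[26,15],[31,19],[32,15],[37,17],[40,0],[48,17],[50,0]]
[[0,2],[3,17],[4,12],[6,15],[10,2],[15,0],[26,15],[31,19],[32,15],[37,17],[40,0],[48,17],[50,0]]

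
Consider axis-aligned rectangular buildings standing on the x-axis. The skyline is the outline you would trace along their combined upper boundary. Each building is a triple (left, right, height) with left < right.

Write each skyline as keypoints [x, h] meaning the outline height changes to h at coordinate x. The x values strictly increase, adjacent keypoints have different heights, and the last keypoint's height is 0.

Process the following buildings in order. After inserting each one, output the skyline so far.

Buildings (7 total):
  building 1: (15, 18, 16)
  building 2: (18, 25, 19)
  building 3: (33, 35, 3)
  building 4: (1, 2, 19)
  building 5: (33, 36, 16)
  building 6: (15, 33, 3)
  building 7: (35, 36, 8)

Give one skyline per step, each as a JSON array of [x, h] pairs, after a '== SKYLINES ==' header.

== SKYLINES ==
[[15,16],[18,0]]
[[15,16],[18,19],[25,0]]
[[15,16],[18,19],[25,0],[33,3],[35,0]]
[[1,19],[2,0],[15,16],[18,19],[25,0],[33,3],[35,0]]
[[1,19],[2,0],[15,16],[18,19],[25,0],[33,16],[36,0]]
[[1,19],[2,0],[15,16],[18,19],[25,3],[33,16],[36,0]]
[[1,19],[2,0],[15,16],[18,19],[25,3],[33,16],[36,0]]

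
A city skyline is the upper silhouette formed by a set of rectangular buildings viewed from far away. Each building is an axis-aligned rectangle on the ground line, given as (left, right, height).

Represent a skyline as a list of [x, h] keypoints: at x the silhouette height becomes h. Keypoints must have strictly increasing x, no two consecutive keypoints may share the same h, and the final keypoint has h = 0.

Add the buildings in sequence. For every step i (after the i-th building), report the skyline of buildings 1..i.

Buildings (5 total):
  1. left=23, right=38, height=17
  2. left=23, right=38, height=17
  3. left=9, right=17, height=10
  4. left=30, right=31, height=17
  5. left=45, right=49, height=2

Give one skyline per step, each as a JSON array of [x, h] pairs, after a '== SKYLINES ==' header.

== SKYLINES ==
[[23,17],[38,0]]
[[23,17],[38,0]]
[[9,10],[17,0],[23,17],[38,0]]
[[9,10],[17,0],[23,17],[38,0]]
[[9,10],[17,0],[23,17],[38,0],[45,2],[49,0]]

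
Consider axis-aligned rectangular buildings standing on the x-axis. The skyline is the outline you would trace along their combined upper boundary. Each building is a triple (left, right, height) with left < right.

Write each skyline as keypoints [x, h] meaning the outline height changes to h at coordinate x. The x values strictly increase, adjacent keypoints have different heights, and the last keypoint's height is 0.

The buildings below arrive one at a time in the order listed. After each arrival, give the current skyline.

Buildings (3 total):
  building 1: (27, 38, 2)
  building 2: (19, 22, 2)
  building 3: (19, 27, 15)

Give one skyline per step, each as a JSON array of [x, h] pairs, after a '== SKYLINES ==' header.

== SKYLINES ==
[[27,2],[38,0]]
[[19,2],[22,0],[27,2],[38,0]]
[[19,15],[27,2],[38,0]]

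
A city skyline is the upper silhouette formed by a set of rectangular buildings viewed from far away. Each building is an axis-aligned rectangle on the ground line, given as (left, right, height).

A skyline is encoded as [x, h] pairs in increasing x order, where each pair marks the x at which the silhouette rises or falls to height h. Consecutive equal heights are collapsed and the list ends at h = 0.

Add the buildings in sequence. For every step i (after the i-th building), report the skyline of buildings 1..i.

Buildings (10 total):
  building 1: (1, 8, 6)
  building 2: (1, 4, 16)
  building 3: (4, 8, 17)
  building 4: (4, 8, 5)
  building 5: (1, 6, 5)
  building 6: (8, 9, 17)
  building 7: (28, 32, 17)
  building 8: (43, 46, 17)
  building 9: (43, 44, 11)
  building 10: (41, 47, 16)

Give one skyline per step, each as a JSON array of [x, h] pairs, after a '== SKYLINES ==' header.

== SKYLINES ==
[[1,6],[8,0]]
[[1,16],[4,6],[8,0]]
[[1,16],[4,17],[8,0]]
[[1,16],[4,17],[8,0]]
[[1,16],[4,17],[8,0]]
[[1,16],[4,17],[9,0]]
[[1,16],[4,17],[9,0],[28,17],[32,0]]
[[1,16],[4,17],[9,0],[28,17],[32,0],[43,17],[46,0]]
[[1,16],[4,17],[9,0],[28,17],[32,0],[43,17],[46,0]]
[[1,16],[4,17],[9,0],[28,17],[32,0],[41,16],[43,17],[46,16],[47,0]]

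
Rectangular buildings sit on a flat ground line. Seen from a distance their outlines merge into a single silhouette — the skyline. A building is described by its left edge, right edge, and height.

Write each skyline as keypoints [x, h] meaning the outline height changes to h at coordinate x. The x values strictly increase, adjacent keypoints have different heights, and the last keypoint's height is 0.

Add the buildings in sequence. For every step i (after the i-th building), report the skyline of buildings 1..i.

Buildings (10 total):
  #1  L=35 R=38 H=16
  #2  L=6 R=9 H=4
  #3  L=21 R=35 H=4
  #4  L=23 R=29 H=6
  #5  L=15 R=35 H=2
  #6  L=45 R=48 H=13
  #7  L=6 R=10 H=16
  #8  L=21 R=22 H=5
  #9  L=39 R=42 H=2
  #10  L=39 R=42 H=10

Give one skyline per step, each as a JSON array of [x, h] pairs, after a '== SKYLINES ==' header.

== SKYLINES ==
[[35,16],[38,0]]
[[6,4],[9,0],[35,16],[38,0]]
[[6,4],[9,0],[21,4],[35,16],[38,0]]
[[6,4],[9,0],[21,4],[23,6],[29,4],[35,16],[38,0]]
[[6,4],[9,0],[15,2],[21,4],[23,6],[29,4],[35,16],[38,0]]
[[6,4],[9,0],[15,2],[21,4],[23,6],[29,4],[35,16],[38,0],[45,13],[48,0]]
[[6,16],[10,0],[15,2],[21,4],[23,6],[29,4],[35,16],[38,0],[45,13],[48,0]]
[[6,16],[10,0],[15,2],[21,5],[22,4],[23,6],[29,4],[35,16],[38,0],[45,13],[48,0]]
[[6,16],[10,0],[15,2],[21,5],[22,4],[23,6],[29,4],[35,16],[38,0],[39,2],[42,0],[45,13],[48,0]]
[[6,16],[10,0],[15,2],[21,5],[22,4],[23,6],[29,4],[35,16],[38,0],[39,10],[42,0],[45,13],[48,0]]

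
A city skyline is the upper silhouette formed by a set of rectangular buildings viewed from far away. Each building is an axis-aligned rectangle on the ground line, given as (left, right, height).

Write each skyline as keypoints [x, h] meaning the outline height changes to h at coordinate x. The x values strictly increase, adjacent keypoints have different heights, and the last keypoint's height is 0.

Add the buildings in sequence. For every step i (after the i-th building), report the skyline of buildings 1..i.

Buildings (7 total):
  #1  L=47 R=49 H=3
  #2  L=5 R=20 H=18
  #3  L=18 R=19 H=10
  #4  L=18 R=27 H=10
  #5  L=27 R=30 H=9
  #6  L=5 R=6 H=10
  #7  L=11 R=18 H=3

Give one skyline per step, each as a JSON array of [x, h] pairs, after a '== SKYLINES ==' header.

== SKYLINES ==
[[47,3],[49,0]]
[[5,18],[20,0],[47,3],[49,0]]
[[5,18],[20,0],[47,3],[49,0]]
[[5,18],[20,10],[27,0],[47,3],[49,0]]
[[5,18],[20,10],[27,9],[30,0],[47,3],[49,0]]
[[5,18],[20,10],[27,9],[30,0],[47,3],[49,0]]
[[5,18],[20,10],[27,9],[30,0],[47,3],[49,0]]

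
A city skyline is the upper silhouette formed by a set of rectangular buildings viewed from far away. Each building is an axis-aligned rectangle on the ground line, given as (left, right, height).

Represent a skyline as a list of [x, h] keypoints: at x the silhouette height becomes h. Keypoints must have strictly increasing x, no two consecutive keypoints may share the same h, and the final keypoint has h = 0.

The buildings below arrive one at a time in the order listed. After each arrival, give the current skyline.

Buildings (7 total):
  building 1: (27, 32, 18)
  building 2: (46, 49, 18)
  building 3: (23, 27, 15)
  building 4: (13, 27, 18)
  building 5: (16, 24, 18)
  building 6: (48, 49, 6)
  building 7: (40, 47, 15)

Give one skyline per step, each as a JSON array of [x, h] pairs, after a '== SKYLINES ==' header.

== SKYLINES ==
[[27,18],[32,0]]
[[27,18],[32,0],[46,18],[49,0]]
[[23,15],[27,18],[32,0],[46,18],[49,0]]
[[13,18],[32,0],[46,18],[49,0]]
[[13,18],[32,0],[46,18],[49,0]]
[[13,18],[32,0],[46,18],[49,0]]
[[13,18],[32,0],[40,15],[46,18],[49,0]]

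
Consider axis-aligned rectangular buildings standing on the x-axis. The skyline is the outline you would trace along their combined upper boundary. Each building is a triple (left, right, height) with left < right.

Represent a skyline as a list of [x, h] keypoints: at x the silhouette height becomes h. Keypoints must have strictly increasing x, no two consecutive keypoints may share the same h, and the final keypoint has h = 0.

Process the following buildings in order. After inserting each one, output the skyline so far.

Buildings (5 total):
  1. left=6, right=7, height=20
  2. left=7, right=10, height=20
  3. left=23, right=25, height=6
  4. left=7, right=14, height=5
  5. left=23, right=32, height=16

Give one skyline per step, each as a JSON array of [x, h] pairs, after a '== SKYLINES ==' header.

== SKYLINES ==
[[6,20],[7,0]]
[[6,20],[10,0]]
[[6,20],[10,0],[23,6],[25,0]]
[[6,20],[10,5],[14,0],[23,6],[25,0]]
[[6,20],[10,5],[14,0],[23,16],[32,0]]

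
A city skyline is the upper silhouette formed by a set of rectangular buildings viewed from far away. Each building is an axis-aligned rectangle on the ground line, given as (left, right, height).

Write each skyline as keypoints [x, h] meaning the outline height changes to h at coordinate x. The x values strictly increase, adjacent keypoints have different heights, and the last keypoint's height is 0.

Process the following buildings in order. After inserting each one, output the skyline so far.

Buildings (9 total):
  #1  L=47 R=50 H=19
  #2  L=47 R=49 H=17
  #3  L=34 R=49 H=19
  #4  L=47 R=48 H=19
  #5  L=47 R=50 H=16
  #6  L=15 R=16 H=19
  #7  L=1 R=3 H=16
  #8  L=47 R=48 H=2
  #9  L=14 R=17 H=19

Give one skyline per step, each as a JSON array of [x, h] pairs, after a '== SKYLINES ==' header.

== SKYLINES ==
[[47,19],[50,0]]
[[47,19],[50,0]]
[[34,19],[50,0]]
[[34,19],[50,0]]
[[34,19],[50,0]]
[[15,19],[16,0],[34,19],[50,0]]
[[1,16],[3,0],[15,19],[16,0],[34,19],[50,0]]
[[1,16],[3,0],[15,19],[16,0],[34,19],[50,0]]
[[1,16],[3,0],[14,19],[17,0],[34,19],[50,0]]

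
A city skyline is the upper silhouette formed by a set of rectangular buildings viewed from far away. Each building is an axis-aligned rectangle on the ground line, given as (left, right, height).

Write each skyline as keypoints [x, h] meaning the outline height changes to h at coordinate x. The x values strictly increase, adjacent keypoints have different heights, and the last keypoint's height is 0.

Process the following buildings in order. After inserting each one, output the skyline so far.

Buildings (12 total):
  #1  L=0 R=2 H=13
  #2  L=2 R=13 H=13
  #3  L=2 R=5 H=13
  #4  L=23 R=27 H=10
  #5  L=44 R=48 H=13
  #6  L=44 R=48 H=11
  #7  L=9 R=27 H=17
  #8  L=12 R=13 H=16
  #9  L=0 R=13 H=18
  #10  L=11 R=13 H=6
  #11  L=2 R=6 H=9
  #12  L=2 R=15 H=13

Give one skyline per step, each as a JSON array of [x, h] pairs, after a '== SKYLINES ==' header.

== SKYLINES ==
[[0,13],[2,0]]
[[0,13],[13,0]]
[[0,13],[13,0]]
[[0,13],[13,0],[23,10],[27,0]]
[[0,13],[13,0],[23,10],[27,0],[44,13],[48,0]]
[[0,13],[13,0],[23,10],[27,0],[44,13],[48,0]]
[[0,13],[9,17],[27,0],[44,13],[48,0]]
[[0,13],[9,17],[27,0],[44,13],[48,0]]
[[0,18],[13,17],[27,0],[44,13],[48,0]]
[[0,18],[13,17],[27,0],[44,13],[48,0]]
[[0,18],[13,17],[27,0],[44,13],[48,0]]
[[0,18],[13,17],[27,0],[44,13],[48,0]]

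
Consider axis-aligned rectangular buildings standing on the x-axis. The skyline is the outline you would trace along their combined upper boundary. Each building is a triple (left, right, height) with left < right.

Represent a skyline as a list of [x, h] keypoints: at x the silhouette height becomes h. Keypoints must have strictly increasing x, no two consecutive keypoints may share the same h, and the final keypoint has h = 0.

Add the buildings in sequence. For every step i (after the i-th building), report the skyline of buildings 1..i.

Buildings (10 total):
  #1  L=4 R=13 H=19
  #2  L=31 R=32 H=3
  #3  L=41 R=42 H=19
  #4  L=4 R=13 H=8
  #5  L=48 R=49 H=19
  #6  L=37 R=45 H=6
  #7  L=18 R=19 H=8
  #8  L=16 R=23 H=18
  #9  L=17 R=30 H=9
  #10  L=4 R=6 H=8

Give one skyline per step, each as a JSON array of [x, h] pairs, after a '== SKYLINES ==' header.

== SKYLINES ==
[[4,19],[13,0]]
[[4,19],[13,0],[31,3],[32,0]]
[[4,19],[13,0],[31,3],[32,0],[41,19],[42,0]]
[[4,19],[13,0],[31,3],[32,0],[41,19],[42,0]]
[[4,19],[13,0],[31,3],[32,0],[41,19],[42,0],[48,19],[49,0]]
[[4,19],[13,0],[31,3],[32,0],[37,6],[41,19],[42,6],[45,0],[48,19],[49,0]]
[[4,19],[13,0],[18,8],[19,0],[31,3],[32,0],[37,6],[41,19],[42,6],[45,0],[48,19],[49,0]]
[[4,19],[13,0],[16,18],[23,0],[31,3],[32,0],[37,6],[41,19],[42,6],[45,0],[48,19],[49,0]]
[[4,19],[13,0],[16,18],[23,9],[30,0],[31,3],[32,0],[37,6],[41,19],[42,6],[45,0],[48,19],[49,0]]
[[4,19],[13,0],[16,18],[23,9],[30,0],[31,3],[32,0],[37,6],[41,19],[42,6],[45,0],[48,19],[49,0]]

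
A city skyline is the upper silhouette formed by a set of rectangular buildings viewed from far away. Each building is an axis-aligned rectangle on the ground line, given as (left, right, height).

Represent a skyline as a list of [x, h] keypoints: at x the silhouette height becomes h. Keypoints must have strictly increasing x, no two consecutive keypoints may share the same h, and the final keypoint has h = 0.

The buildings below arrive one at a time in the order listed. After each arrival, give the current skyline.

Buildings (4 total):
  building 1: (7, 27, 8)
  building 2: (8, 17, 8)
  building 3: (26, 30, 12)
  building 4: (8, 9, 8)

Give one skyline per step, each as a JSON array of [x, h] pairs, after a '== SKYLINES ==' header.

== SKYLINES ==
[[7,8],[27,0]]
[[7,8],[27,0]]
[[7,8],[26,12],[30,0]]
[[7,8],[26,12],[30,0]]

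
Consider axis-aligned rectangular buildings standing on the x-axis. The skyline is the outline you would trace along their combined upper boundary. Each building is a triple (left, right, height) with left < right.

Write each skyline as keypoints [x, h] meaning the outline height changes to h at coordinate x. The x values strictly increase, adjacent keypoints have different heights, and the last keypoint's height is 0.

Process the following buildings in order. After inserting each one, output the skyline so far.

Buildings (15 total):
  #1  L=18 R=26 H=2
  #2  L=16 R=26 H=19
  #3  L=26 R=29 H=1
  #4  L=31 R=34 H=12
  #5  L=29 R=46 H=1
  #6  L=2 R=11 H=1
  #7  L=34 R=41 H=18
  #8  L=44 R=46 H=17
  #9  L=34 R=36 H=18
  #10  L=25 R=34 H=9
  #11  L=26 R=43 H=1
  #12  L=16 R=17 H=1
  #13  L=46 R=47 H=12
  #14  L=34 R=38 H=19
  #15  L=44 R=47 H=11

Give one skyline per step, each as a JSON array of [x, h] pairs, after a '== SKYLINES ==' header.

== SKYLINES ==
[[18,2],[26,0]]
[[16,19],[26,0]]
[[16,19],[26,1],[29,0]]
[[16,19],[26,1],[29,0],[31,12],[34,0]]
[[16,19],[26,1],[31,12],[34,1],[46,0]]
[[2,1],[11,0],[16,19],[26,1],[31,12],[34,1],[46,0]]
[[2,1],[11,0],[16,19],[26,1],[31,12],[34,18],[41,1],[46,0]]
[[2,1],[11,0],[16,19],[26,1],[31,12],[34,18],[41,1],[44,17],[46,0]]
[[2,1],[11,0],[16,19],[26,1],[31,12],[34,18],[41,1],[44,17],[46,0]]
[[2,1],[11,0],[16,19],[26,9],[31,12],[34,18],[41,1],[44,17],[46,0]]
[[2,1],[11,0],[16,19],[26,9],[31,12],[34,18],[41,1],[44,17],[46,0]]
[[2,1],[11,0],[16,19],[26,9],[31,12],[34,18],[41,1],[44,17],[46,0]]
[[2,1],[11,0],[16,19],[26,9],[31,12],[34,18],[41,1],[44,17],[46,12],[47,0]]
[[2,1],[11,0],[16,19],[26,9],[31,12],[34,19],[38,18],[41,1],[44,17],[46,12],[47,0]]
[[2,1],[11,0],[16,19],[26,9],[31,12],[34,19],[38,18],[41,1],[44,17],[46,12],[47,0]]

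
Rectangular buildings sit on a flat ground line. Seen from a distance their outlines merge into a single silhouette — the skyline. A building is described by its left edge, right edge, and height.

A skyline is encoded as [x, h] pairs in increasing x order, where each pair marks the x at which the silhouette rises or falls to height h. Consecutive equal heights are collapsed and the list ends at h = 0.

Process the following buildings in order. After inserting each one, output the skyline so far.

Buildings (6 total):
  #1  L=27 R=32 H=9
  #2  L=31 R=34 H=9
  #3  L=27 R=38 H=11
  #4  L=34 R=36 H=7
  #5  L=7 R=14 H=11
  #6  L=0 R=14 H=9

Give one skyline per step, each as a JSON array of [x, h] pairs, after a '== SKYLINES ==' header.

== SKYLINES ==
[[27,9],[32,0]]
[[27,9],[34,0]]
[[27,11],[38,0]]
[[27,11],[38,0]]
[[7,11],[14,0],[27,11],[38,0]]
[[0,9],[7,11],[14,0],[27,11],[38,0]]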